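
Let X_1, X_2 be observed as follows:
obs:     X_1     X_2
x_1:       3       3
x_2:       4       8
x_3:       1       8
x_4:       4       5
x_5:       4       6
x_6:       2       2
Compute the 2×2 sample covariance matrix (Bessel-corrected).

Step 1 — column means:
  mean(X_1) = (3 + 4 + 1 + 4 + 4 + 2) / 6 = 18/6 = 3
  mean(X_2) = (3 + 8 + 8 + 5 + 6 + 2) / 6 = 32/6 = 5.3333

Step 2 — sample covariance S[i,j] = (1/(n-1)) · Σ_k (x_{k,i} - mean_i) · (x_{k,j} - mean_j), with n-1 = 5.
  S[X_1,X_1] = ((0)·(0) + (1)·(1) + (-2)·(-2) + (1)·(1) + (1)·(1) + (-1)·(-1)) / 5 = 8/5 = 1.6
  S[X_1,X_2] = ((0)·(-2.3333) + (1)·(2.6667) + (-2)·(2.6667) + (1)·(-0.3333) + (1)·(0.6667) + (-1)·(-3.3333)) / 5 = 1/5 = 0.2
  S[X_2,X_2] = ((-2.3333)·(-2.3333) + (2.6667)·(2.6667) + (2.6667)·(2.6667) + (-0.3333)·(-0.3333) + (0.6667)·(0.6667) + (-3.3333)·(-3.3333)) / 5 = 31.3333/5 = 6.2667

S is symmetric (S[j,i] = S[i,j]). Assembling:

S = [[1.6, 0.2],
 [0.2, 6.2667]]


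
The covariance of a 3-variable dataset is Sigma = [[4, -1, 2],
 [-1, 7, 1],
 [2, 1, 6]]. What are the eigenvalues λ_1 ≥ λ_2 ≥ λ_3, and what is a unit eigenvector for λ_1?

Step 1 — characteristic polynomial p(λ) = det(λI - Sigma) = λ³ - tr·λ² + c_1·λ - det, where tr = trace, c_1 = sum of the principal 2×2 minors, det = det(Sigma):
  tr = 4 + 7 + 6 = 17,
  c_1 = (4·7 - (-1)²) + (4·6 - (2)²) + (7·6 - (1)²) = 27 + 20 + 41 = 88,
  det = 4·(7·6 - (1)²) - (-1)·((-1)·6 - (1)·(2)) + (2)·((-1)·(1) - 7·(2)) = 4·(41) - (-1)·(-8) + (2)·(-15) = 126.
  So p(λ) = λ³ - 17λ² + 88λ - 126.
Step 2 — look for an integer root (rational root theorem: any rational root is an integer divisor of 126). Testing λ = 7:
  p(7) = 343 - 833 + 616 - 126 = 0  ✓
  Dividing out (λ - 7): p(λ) = (λ - 7)(λ² - 10λ + 18).
Step 3 — remaining eigenvalues from the quadratic λ² - 10λ + 18 = 0:
  Δ = 10² - 4·18 = 100 - 72 = 28,  λ = (10 ± √28)/2 = (10 ± 5.2915)/2 ≈ 7.6458 or 2.3542.
  Sorted: λ_1 = 7.6458,  λ_2 = 7,  λ_3 = 2.3542  (check: sum = 17 = tr ✓).

Step 4 — unit eigenvector for λ_1 ≈ 7.6458: v spans the null space of (Sigma - λ_1 I), whose rows are
  r_1 = (-3.6458, -1, 2),  r_2 = (-1, -0.6458, 1),  r_3 = (2, 1, -1.6458).
  v is orthogonal to every row, so take v ∝ r_1 × r_2 = ((-1)·(1) - (2)·(-0.6458), (2)·(-1) - (-3.6458)·(1), (-3.6458)·(-0.6458) - (-1)·(-1)) ≈ (0.2915, 1.6458, 1.3542).
  Let u = (0.2915, 1.6458, 1.3542).
  ||u|| = √((0.2915)² + (1.6458)² + (1.3542)²) = √(4.6275) ≈ 2.1512,  v_1 = u/||u|| ≈ (0.1355, 0.7651, 0.6295) (||v_1|| = 1).

λ_1 = 7.6458,  λ_2 = 7,  λ_3 = 2.3542;  v_1 ≈ (0.1355, 0.7651, 0.6295)


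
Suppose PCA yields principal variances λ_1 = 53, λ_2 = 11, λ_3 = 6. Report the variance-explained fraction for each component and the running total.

Step 1 — total variance = trace(Sigma) = Σ λ_i = 53 + 11 + 6 = 70.

Step 2 — fraction explained by component i = λ_i / Σ λ:
  PC1: 53/70 = 0.7571
  PC2: 11/70 = 0.1571
  PC3: 6/70 = 0.0857

Step 3 — cumulative fraction after k components = (λ_1 + ... + λ_k) / Σ λ:
  k = 1: 53/70 = 0.7571
  k = 2: (53 + 11)/70 = 64/70 = 0.9143
  k = 3: (53 + 11 + 6)/70 = 70/70 = 1

Summary (fraction, with percent):

explained: PC1 0.7571 (75.71%), PC2 0.1571 (15.71%), PC3 0.0857 (8.57%);  cumulative: 0.7571, 0.9143, 1


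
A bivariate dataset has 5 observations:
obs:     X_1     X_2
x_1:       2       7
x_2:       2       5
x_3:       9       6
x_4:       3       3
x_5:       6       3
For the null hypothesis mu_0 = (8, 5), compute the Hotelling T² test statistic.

Step 1 — sample mean vector:
  mean(X_1) = (2 + 2 + 9 + 3 + 6) / 5 = 22/5 = 4.4
  mean(X_2) = (7 + 5 + 6 + 3 + 3) / 5 = 24/5 = 4.8
  x̄ = (4.4, 4.8),  deviation x̄ - mu_0 = (4.4, 4.8) - (8, 5) = (-3.6, -0.2).

Step 2 — sample covariance matrix, S[i,j] = (1/(n-1)) · Σ_k (x_{k,i} - mean_i) · (x_{k,j} - mean_j), divisor n-1 = 4:
  S[X_1,X_1] = ((-2.4)·(-2.4) + (-2.4)·(-2.4) + (4.6)·(4.6) + (-1.4)·(-1.4) + (1.6)·(1.6)) / 4 = 37.2/4 = 9.3
  S[X_1,X_2] = ((-2.4)·(2.2) + (-2.4)·(0.2) + (4.6)·(1.2) + (-1.4)·(-1.8) + (1.6)·(-1.8)) / 4 = -0.6/4 = -0.15
  S[X_2,X_2] = ((2.2)·(2.2) + (0.2)·(0.2) + (1.2)·(1.2) + (-1.8)·(-1.8) + (-1.8)·(-1.8)) / 4 = 12.8/4 = 3.2
  S = [[9.3, -0.15],
 [-0.15, 3.2]].

Step 3 — invert S. det(S) = 9.3·3.2 - (-0.15)² = 29.7375.
  S^{-1} = (1/det) · [[d, -b], [-b, a]] = [[0.1076, 0.005],
 [0.005, 0.3127]].

Step 4 — quadratic form (x̄ - mu_0)^T · S^{-1} · (x̄ - mu_0):
  S^{-1} · (x̄ - mu_0) = (-0.3884, -0.0807),
  (x̄ - mu_0)^T · [...] = (-3.6)·(-0.3884) + (-0.2)·(-0.0807) = 1.4144.

Step 5 — scale by n: T² = 5 · 1.4144 = 7.0719.

T² ≈ 7.0719


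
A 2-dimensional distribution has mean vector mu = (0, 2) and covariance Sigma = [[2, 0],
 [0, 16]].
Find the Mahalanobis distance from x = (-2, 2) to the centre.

Step 1 — centre the observation: (x - mu) = (-2, 0).

Step 2 — invert Sigma. det(Sigma) = 2·16 - (0)² = 32.
  Sigma^{-1} = (1/det) · [[d, -b], [-b, a]] = [[0.5, 0],
 [0, 0.0625]].

Step 3 — form the quadratic (x - mu)^T · Sigma^{-1} · (x - mu):
  Sigma^{-1} · (x - mu) = (-1, 0).
  (x - mu)^T · [Sigma^{-1} · (x - mu)] = (-2)·(-1) + (0)·(0) = 2.

Step 4 — take square root: d = √(2) ≈ 1.4142.

d(x, mu) = √(2) ≈ 1.4142


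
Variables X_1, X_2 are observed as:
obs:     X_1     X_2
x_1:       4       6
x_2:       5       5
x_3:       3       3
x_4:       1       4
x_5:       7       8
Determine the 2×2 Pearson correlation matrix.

Step 1 — column means:
  mean(X_1) = (4 + 5 + 3 + 1 + 7) / 5 = 20/5 = 4
  mean(X_2) = (6 + 5 + 3 + 4 + 8) / 5 = 26/5 = 5.2

Step 2 — sample variances and covariances s[i,j] = (1/(n-1)) · Σ_k (x_{k,i} - mean_i) · (x_{k,j} - mean_j), with n-1 = 4:
  s[X_1,X_1] = ((0)·(0) + (1)·(1) + (-1)·(-1) + (-3)·(-3) + (3)·(3)) / 4 = 20/4 = 5
  s[X_1,X_2] = ((0)·(0.8) + (1)·(-0.2) + (-1)·(-2.2) + (-3)·(-1.2) + (3)·(2.8)) / 4 = 14/4 = 3.5
  s[X_2,X_2] = ((0.8)·(0.8) + (-0.2)·(-0.2) + (-2.2)·(-2.2) + (-1.2)·(-1.2) + (2.8)·(2.8)) / 4 = 14.8/4 = 3.7
  Sample standard deviations s_i = √(s[i,i]):
  s(X_1) = √(5) = 2.2361
  s(X_2) = √(3.7) = 1.9235

Step 3 — r_{ij} = s_{ij} / (s_i · s_j):
  r[X_1,X_1] = 1 (diagonal).
  r[X_1,X_2] = 3.5 / (2.2361 · 1.9235) = 3.5 / 4.3012 = 0.8137
  r[X_2,X_2] = 1 (diagonal).

R is symmetric with unit diagonal. Assembling:

R = [[1, 0.8137],
 [0.8137, 1]]


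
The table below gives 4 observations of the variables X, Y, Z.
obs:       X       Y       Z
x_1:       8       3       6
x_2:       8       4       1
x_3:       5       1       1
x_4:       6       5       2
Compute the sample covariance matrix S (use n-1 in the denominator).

Step 1 — column means:
  mean(X) = (8 + 8 + 5 + 6) / 4 = 27/4 = 6.75
  mean(Y) = (3 + 4 + 1 + 5) / 4 = 13/4 = 3.25
  mean(Z) = (6 + 1 + 1 + 2) / 4 = 10/4 = 2.5

Step 2 — sample covariance S[i,j] = (1/(n-1)) · Σ_k (x_{k,i} - mean_i) · (x_{k,j} - mean_j), with n-1 = 3.
  S[X,X] = ((1.25)·(1.25) + (1.25)·(1.25) + (-1.75)·(-1.75) + (-0.75)·(-0.75)) / 3 = 6.75/3 = 2.25
  S[X,Y] = ((1.25)·(-0.25) + (1.25)·(0.75) + (-1.75)·(-2.25) + (-0.75)·(1.75)) / 3 = 3.25/3 = 1.0833
  S[X,Z] = ((1.25)·(3.5) + (1.25)·(-1.5) + (-1.75)·(-1.5) + (-0.75)·(-0.5)) / 3 = 5.5/3 = 1.8333
  S[Y,Y] = ((-0.25)·(-0.25) + (0.75)·(0.75) + (-2.25)·(-2.25) + (1.75)·(1.75)) / 3 = 8.75/3 = 2.9167
  S[Y,Z] = ((-0.25)·(3.5) + (0.75)·(-1.5) + (-2.25)·(-1.5) + (1.75)·(-0.5)) / 3 = 0.5/3 = 0.1667
  S[Z,Z] = ((3.5)·(3.5) + (-1.5)·(-1.5) + (-1.5)·(-1.5) + (-0.5)·(-0.5)) / 3 = 17/3 = 5.6667

S is symmetric (S[j,i] = S[i,j]). Assembling:

S = [[2.25, 1.0833, 1.8333],
 [1.0833, 2.9167, 0.1667],
 [1.8333, 0.1667, 5.6667]]


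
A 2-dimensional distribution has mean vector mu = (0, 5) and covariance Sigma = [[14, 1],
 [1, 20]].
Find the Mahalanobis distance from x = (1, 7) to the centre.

Step 1 — centre the observation: (x - mu) = (1, 2).

Step 2 — invert Sigma. det(Sigma) = 14·20 - (1)² = 279.
  Sigma^{-1} = (1/det) · [[d, -b], [-b, a]] = [[0.0717, -0.0036],
 [-0.0036, 0.0502]].

Step 3 — form the quadratic (x - mu)^T · Sigma^{-1} · (x - mu):
  Sigma^{-1} · (x - mu) = (0.0645, 0.0968).
  (x - mu)^T · [Sigma^{-1} · (x - mu)] = (1)·(0.0645) + (2)·(0.0968) = 0.2581.

Step 4 — take square root: d = √(0.2581) ≈ 0.508.

d(x, mu) = √(0.2581) ≈ 0.508


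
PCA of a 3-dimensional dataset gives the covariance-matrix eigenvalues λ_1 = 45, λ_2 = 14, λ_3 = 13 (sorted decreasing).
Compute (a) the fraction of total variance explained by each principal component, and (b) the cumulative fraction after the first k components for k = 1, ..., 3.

Step 1 — total variance = trace(Sigma) = Σ λ_i = 45 + 14 + 13 = 72.

Step 2 — fraction explained by component i = λ_i / Σ λ:
  PC1: 45/72 = 0.625
  PC2: 14/72 = 0.1944
  PC3: 13/72 = 0.1806

Step 3 — cumulative fraction after k components = (λ_1 + ... + λ_k) / Σ λ:
  k = 1: 45/72 = 0.625
  k = 2: (45 + 14)/72 = 59/72 = 0.8194
  k = 3: (45 + 14 + 13)/72 = 72/72 = 1

Summary (fraction, with percent):

explained: PC1 0.625 (62.5%), PC2 0.1944 (19.44%), PC3 0.1806 (18.06%);  cumulative: 0.625, 0.8194, 1


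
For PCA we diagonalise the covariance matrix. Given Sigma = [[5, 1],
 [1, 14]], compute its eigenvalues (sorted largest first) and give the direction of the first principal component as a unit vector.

Step 1 — characteristic polynomial of 2×2 Sigma:
  det(Sigma - λI) = λ² - trace · λ + det = 0.
  trace = 5 + 14 = 19, det = 5·14 - (1)² = 69.
Step 2 — discriminant:
  Δ = trace² - 4·det = 361 - 276 = 85.
Step 3 — eigenvalues:
  λ = (trace ± √Δ)/2 = (19 ± 9.2195)/2,
  λ_1 = 14.1098,  λ_2 = 4.8902.

Step 4 — unit eigenvector for λ_1: solve (Sigma - λ_1 I)v = 0. First row:
  (5 - 14.1098)·v_x + (1)·v_y = 0, i.e. (-9.1098)·v_x + (1)·v_y = 0,
  so v ∝ (b, λ_1 - a) = (1, 9.1098) = u.
  ||u|| = √((1)² + (9.1098)²) = √(83.988) ≈ 9.1645,
  v_1 = u/||u|| ≈ (0.1091, 0.994) (||v_1|| = 1).

λ_1 = 14.1098,  λ_2 = 4.8902;  v_1 ≈ (0.1091, 0.994)


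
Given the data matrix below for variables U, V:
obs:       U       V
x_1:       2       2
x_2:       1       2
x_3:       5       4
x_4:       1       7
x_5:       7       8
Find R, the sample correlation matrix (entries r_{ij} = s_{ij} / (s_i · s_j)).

Step 1 — column means:
  mean(U) = (2 + 1 + 5 + 1 + 7) / 5 = 16/5 = 3.2
  mean(V) = (2 + 2 + 4 + 7 + 8) / 5 = 23/5 = 4.6

Step 2 — sample variances and covariances s[i,j] = (1/(n-1)) · Σ_k (x_{k,i} - mean_i) · (x_{k,j} - mean_j), with n-1 = 4:
  s[U,U] = ((-1.2)·(-1.2) + (-2.2)·(-2.2) + (1.8)·(1.8) + (-2.2)·(-2.2) + (3.8)·(3.8)) / 4 = 28.8/4 = 7.2
  s[U,V] = ((-1.2)·(-2.6) + (-2.2)·(-2.6) + (1.8)·(-0.6) + (-2.2)·(2.4) + (3.8)·(3.4)) / 4 = 15.4/4 = 3.85
  s[V,V] = ((-2.6)·(-2.6) + (-2.6)·(-2.6) + (-0.6)·(-0.6) + (2.4)·(2.4) + (3.4)·(3.4)) / 4 = 31.2/4 = 7.8
  Sample standard deviations s_i = √(s[i,i]):
  s(U) = √(7.2) = 2.6833
  s(V) = √(7.8) = 2.7928

Step 3 — r_{ij} = s_{ij} / (s_i · s_j):
  r[U,U] = 1 (diagonal).
  r[U,V] = 3.85 / (2.6833 · 2.7928) = 3.85 / 7.494 = 0.5137
  r[V,V] = 1 (diagonal).

R is symmetric with unit diagonal. Assembling:

R = [[1, 0.5137],
 [0.5137, 1]]


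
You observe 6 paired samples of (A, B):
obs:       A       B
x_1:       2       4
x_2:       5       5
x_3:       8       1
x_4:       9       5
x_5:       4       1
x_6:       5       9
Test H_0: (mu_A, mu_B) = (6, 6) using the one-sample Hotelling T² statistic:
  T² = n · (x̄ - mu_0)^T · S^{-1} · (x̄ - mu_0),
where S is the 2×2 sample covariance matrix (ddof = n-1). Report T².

Step 1 — sample mean vector:
  mean(A) = (2 + 5 + 8 + 9 + 4 + 5) / 6 = 33/6 = 5.5
  mean(B) = (4 + 5 + 1 + 5 + 1 + 9) / 6 = 25/6 = 4.1667
  x̄ = (5.5, 4.1667),  deviation x̄ - mu_0 = (5.5, 4.1667) - (6, 6) = (-0.5, -1.8333).

Step 2 — sample covariance matrix, S[i,j] = (1/(n-1)) · Σ_k (x_{k,i} - mean_i) · (x_{k,j} - mean_j), divisor n-1 = 5:
  S[A,A] = ((-3.5)·(-3.5) + (-0.5)·(-0.5) + (2.5)·(2.5) + (3.5)·(3.5) + (-1.5)·(-1.5) + (-0.5)·(-0.5)) / 5 = 33.5/5 = 6.7
  S[A,B] = ((-3.5)·(-0.1667) + (-0.5)·(0.8333) + (2.5)·(-3.1667) + (3.5)·(0.8333) + (-1.5)·(-3.1667) + (-0.5)·(4.8333)) / 5 = -2.5/5 = -0.5
  S[B,B] = ((-0.1667)·(-0.1667) + (0.8333)·(0.8333) + (-3.1667)·(-3.1667) + (0.8333)·(0.8333) + (-3.1667)·(-3.1667) + (4.8333)·(4.8333)) / 5 = 44.8333/5 = 8.9667
  S = [[6.7, -0.5],
 [-0.5, 8.9667]].

Step 3 — invert S. det(S) = 6.7·8.9667 - (-0.5)² = 59.8267.
  S^{-1} = (1/det) · [[d, -b], [-b, a]] = [[0.1499, 0.0084],
 [0.0084, 0.112]].

Step 4 — quadratic form (x̄ - mu_0)^T · S^{-1} · (x̄ - mu_0):
  S^{-1} · (x̄ - mu_0) = (-0.0903, -0.2095),
  (x̄ - mu_0)^T · [...] = (-0.5)·(-0.0903) + (-1.8333)·(-0.2095) = 0.4292.

Step 5 — scale by n: T² = 6 · 0.4292 = 2.5752.

T² ≈ 2.5752


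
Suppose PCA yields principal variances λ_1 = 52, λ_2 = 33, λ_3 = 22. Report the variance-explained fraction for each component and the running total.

Step 1 — total variance = trace(Sigma) = Σ λ_i = 52 + 33 + 22 = 107.

Step 2 — fraction explained by component i = λ_i / Σ λ:
  PC1: 52/107 = 0.486
  PC2: 33/107 = 0.3084
  PC3: 22/107 = 0.2056

Step 3 — cumulative fraction after k components = (λ_1 + ... + λ_k) / Σ λ:
  k = 1: 52/107 = 0.486
  k = 2: (52 + 33)/107 = 85/107 = 0.7944
  k = 3: (52 + 33 + 22)/107 = 107/107 = 1

Summary (fraction, with percent):

explained: PC1 0.486 (48.6%), PC2 0.3084 (30.84%), PC3 0.2056 (20.56%);  cumulative: 0.486, 0.7944, 1


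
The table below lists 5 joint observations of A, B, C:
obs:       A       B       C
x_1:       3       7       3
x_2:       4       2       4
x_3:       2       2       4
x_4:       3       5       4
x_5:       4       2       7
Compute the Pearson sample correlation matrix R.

Step 1 — column means:
  mean(A) = (3 + 4 + 2 + 3 + 4) / 5 = 16/5 = 3.2
  mean(B) = (7 + 2 + 2 + 5 + 2) / 5 = 18/5 = 3.6
  mean(C) = (3 + 4 + 4 + 4 + 7) / 5 = 22/5 = 4.4

Step 2 — sample variances and covariances s[i,j] = (1/(n-1)) · Σ_k (x_{k,i} - mean_i) · (x_{k,j} - mean_j), with n-1 = 4:
  s[A,A] = ((-0.2)·(-0.2) + (0.8)·(0.8) + (-1.2)·(-1.2) + (-0.2)·(-0.2) + (0.8)·(0.8)) / 4 = 2.8/4 = 0.7
  s[A,B] = ((-0.2)·(3.4) + (0.8)·(-1.6) + (-1.2)·(-1.6) + (-0.2)·(1.4) + (0.8)·(-1.6)) / 4 = -1.6/4 = -0.4
  s[A,C] = ((-0.2)·(-1.4) + (0.8)·(-0.4) + (-1.2)·(-0.4) + (-0.2)·(-0.4) + (0.8)·(2.6)) / 4 = 2.6/4 = 0.65
  s[B,B] = ((3.4)·(3.4) + (-1.6)·(-1.6) + (-1.6)·(-1.6) + (1.4)·(1.4) + (-1.6)·(-1.6)) / 4 = 21.2/4 = 5.3
  s[B,C] = ((3.4)·(-1.4) + (-1.6)·(-0.4) + (-1.6)·(-0.4) + (1.4)·(-0.4) + (-1.6)·(2.6)) / 4 = -8.2/4 = -2.05
  s[C,C] = ((-1.4)·(-1.4) + (-0.4)·(-0.4) + (-0.4)·(-0.4) + (-0.4)·(-0.4) + (2.6)·(2.6)) / 4 = 9.2/4 = 2.3
  Sample standard deviations s_i = √(s[i,i]):
  s(A) = √(0.7) = 0.8367
  s(B) = √(5.3) = 2.3022
  s(C) = √(2.3) = 1.5166

Step 3 — r_{ij} = s_{ij} / (s_i · s_j):
  r[A,A] = 1 (diagonal).
  r[A,B] = -0.4 / (0.8367 · 2.3022) = -0.4 / 1.9261 = -0.2077
  r[A,C] = 0.65 / (0.8367 · 1.5166) = 0.65 / 1.2689 = 0.5123
  r[B,B] = 1 (diagonal).
  r[B,C] = -2.05 / (2.3022 · 1.5166) = -2.05 / 3.4914 = -0.5872
  r[C,C] = 1 (diagonal).

R is symmetric with unit diagonal. Assembling:

R = [[1, -0.2077, 0.5123],
 [-0.2077, 1, -0.5872],
 [0.5123, -0.5872, 1]]


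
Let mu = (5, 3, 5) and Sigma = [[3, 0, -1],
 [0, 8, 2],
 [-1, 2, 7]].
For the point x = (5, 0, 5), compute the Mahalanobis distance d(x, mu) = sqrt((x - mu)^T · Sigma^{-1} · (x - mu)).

Step 1 — centre the observation: (x - mu) = (0, -3, 0).

Step 2 — invert Sigma (cofactor / det for 3×3, or solve directly):
  Sigma^{-1} = [[0.3514, -0.0135, 0.0541],
 [-0.0135, 0.1351, -0.0405],
 [0.0541, -0.0405, 0.1622]].

Step 3 — form the quadratic (x - mu)^T · Sigma^{-1} · (x - mu):
  Sigma^{-1} · (x - mu) = (0.0405, -0.4054, 0.1216).
  (x - mu)^T · [Sigma^{-1} · (x - mu)] = (0)·(0.0405) + (-3)·(-0.4054) + (0)·(0.1216) = 1.2162.

Step 4 — take square root: d = √(1.2162) ≈ 1.1028.

d(x, mu) = √(1.2162) ≈ 1.1028


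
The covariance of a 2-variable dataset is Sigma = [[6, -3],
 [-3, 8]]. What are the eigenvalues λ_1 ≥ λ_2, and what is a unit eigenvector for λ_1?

Step 1 — characteristic polynomial of 2×2 Sigma:
  det(Sigma - λI) = λ² - trace · λ + det = 0.
  trace = 6 + 8 = 14, det = 6·8 - (-3)² = 39.
Step 2 — discriminant:
  Δ = trace² - 4·det = 196 - 156 = 40.
Step 3 — eigenvalues:
  λ = (trace ± √Δ)/2 = (14 ± 6.3246)/2,
  λ_1 = 10.1623,  λ_2 = 3.8377.

Step 4 — unit eigenvector for λ_1: solve (Sigma - λ_1 I)v = 0. First row:
  (6 - 10.1623)·v_x + (-3)·v_y = 0, i.e. (-4.1623)·v_x + (-3)·v_y = 0,
  so v ∝ (b, λ_1 - a) = (-3, 4.1623); multiply by -1 so the first entry is positive: u = (3, -4.1623).
  ||u|| = √((3)² + (-4.1623)²) = √(26.3246) ≈ 5.1307,
  v_1 = u/||u|| ≈ (0.5847, -0.8112) (||v_1|| = 1).

λ_1 = 10.1623,  λ_2 = 3.8377;  v_1 ≈ (0.5847, -0.8112)


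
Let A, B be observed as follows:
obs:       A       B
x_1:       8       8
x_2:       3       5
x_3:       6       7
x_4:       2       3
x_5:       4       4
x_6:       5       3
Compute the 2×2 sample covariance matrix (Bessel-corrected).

Step 1 — column means:
  mean(A) = (8 + 3 + 6 + 2 + 4 + 5) / 6 = 28/6 = 4.6667
  mean(B) = (8 + 5 + 7 + 3 + 4 + 3) / 6 = 30/6 = 5

Step 2 — sample covariance S[i,j] = (1/(n-1)) · Σ_k (x_{k,i} - mean_i) · (x_{k,j} - mean_j), with n-1 = 5.
  S[A,A] = ((3.3333)·(3.3333) + (-1.6667)·(-1.6667) + (1.3333)·(1.3333) + (-2.6667)·(-2.6667) + (-0.6667)·(-0.6667) + (0.3333)·(0.3333)) / 5 = 23.3333/5 = 4.6667
  S[A,B] = ((3.3333)·(3) + (-1.6667)·(0) + (1.3333)·(2) + (-2.6667)·(-2) + (-0.6667)·(-1) + (0.3333)·(-2)) / 5 = 18/5 = 3.6
  S[B,B] = ((3)·(3) + (0)·(0) + (2)·(2) + (-2)·(-2) + (-1)·(-1) + (-2)·(-2)) / 5 = 22/5 = 4.4

S is symmetric (S[j,i] = S[i,j]). Assembling:

S = [[4.6667, 3.6],
 [3.6, 4.4]]


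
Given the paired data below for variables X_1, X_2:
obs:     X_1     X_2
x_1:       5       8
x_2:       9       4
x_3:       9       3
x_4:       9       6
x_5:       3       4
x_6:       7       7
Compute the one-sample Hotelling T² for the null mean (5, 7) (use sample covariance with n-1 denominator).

Step 1 — sample mean vector:
  mean(X_1) = (5 + 9 + 9 + 9 + 3 + 7) / 6 = 42/6 = 7
  mean(X_2) = (8 + 4 + 3 + 6 + 4 + 7) / 6 = 32/6 = 5.3333
  x̄ = (7, 5.3333),  deviation x̄ - mu_0 = (7, 5.3333) - (5, 7) = (2, -1.6667).

Step 2 — sample covariance matrix, S[i,j] = (1/(n-1)) · Σ_k (x_{k,i} - mean_i) · (x_{k,j} - mean_j), divisor n-1 = 5:
  S[X_1,X_1] = ((-2)·(-2) + (2)·(2) + (2)·(2) + (2)·(2) + (-4)·(-4) + (0)·(0)) / 5 = 32/5 = 6.4
  S[X_1,X_2] = ((-2)·(2.6667) + (2)·(-1.3333) + (2)·(-2.3333) + (2)·(0.6667) + (-4)·(-1.3333) + (0)·(1.6667)) / 5 = -6/5 = -1.2
  S[X_2,X_2] = ((2.6667)·(2.6667) + (-1.3333)·(-1.3333) + (-2.3333)·(-2.3333) + (0.6667)·(0.6667) + (-1.3333)·(-1.3333) + (1.6667)·(1.6667)) / 5 = 19.3333/5 = 3.8667
  S = [[6.4, -1.2],
 [-1.2, 3.8667]].

Step 3 — invert S. det(S) = 6.4·3.8667 - (-1.2)² = 23.3067.
  S^{-1} = (1/det) · [[d, -b], [-b, a]] = [[0.1659, 0.0515],
 [0.0515, 0.2746]].

Step 4 — quadratic form (x̄ - mu_0)^T · S^{-1} · (x̄ - mu_0):
  S^{-1} · (x̄ - mu_0) = (0.246, -0.3547),
  (x̄ - mu_0)^T · [...] = (2)·(0.246) + (-1.6667)·(-0.3547) = 1.0831.

Step 5 — scale by n: T² = 6 · 1.0831 = 6.4989.

T² ≈ 6.4989


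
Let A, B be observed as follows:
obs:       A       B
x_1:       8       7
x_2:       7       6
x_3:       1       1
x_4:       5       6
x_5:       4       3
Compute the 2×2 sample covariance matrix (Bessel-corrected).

Step 1 — column means:
  mean(A) = (8 + 7 + 1 + 5 + 4) / 5 = 25/5 = 5
  mean(B) = (7 + 6 + 1 + 6 + 3) / 5 = 23/5 = 4.6

Step 2 — sample covariance S[i,j] = (1/(n-1)) · Σ_k (x_{k,i} - mean_i) · (x_{k,j} - mean_j), with n-1 = 4.
  S[A,A] = ((3)·(3) + (2)·(2) + (-4)·(-4) + (0)·(0) + (-1)·(-1)) / 4 = 30/4 = 7.5
  S[A,B] = ((3)·(2.4) + (2)·(1.4) + (-4)·(-3.6) + (0)·(1.4) + (-1)·(-1.6)) / 4 = 26/4 = 6.5
  S[B,B] = ((2.4)·(2.4) + (1.4)·(1.4) + (-3.6)·(-3.6) + (1.4)·(1.4) + (-1.6)·(-1.6)) / 4 = 25.2/4 = 6.3

S is symmetric (S[j,i] = S[i,j]). Assembling:

S = [[7.5, 6.5],
 [6.5, 6.3]]


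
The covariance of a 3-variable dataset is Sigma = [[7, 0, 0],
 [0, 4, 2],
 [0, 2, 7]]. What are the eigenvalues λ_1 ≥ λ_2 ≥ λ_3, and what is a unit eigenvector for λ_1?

Step 1 — characteristic polynomial p(λ) = det(λI - Sigma) = λ³ - tr·λ² + c_1·λ - det, where tr = trace, c_1 = sum of the principal 2×2 minors, det = det(Sigma):
  tr = 7 + 4 + 7 = 18,
  c_1 = (7·4 - (0)²) + (7·7 - (0)²) + (4·7 - (2)²) = 28 + 49 + 24 = 101,
  det = 7·(4·7 - (2)²) - (0)·((0)·7 - (2)·(0)) + (0)·((0)·(2) - 4·(0)) = 7·(24) - (0)·(0) + (0)·(0) = 168.
  So p(λ) = λ³ - 18λ² + 101λ - 168.
Step 2 — look for an integer root (rational root theorem: any rational root is an integer divisor of 168). Testing λ = 3:
  p(3) = 27 - 162 + 303 - 168 = 0  ✓
  Dividing out (λ - 3): p(λ) = (λ - 3)(λ² - 15λ + 56).
Step 3 — remaining eigenvalues from the quadratic λ² - 15λ + 56 = 0:
  Δ = 15² - 4·56 = 225 - 224 = 1,  λ = (15 ± √1)/2 = (15 ± 1)/2 = 8 or 7.
  Sorted: λ_1 = 8,  λ_2 = 7,  λ_3 = 3  (check: sum = 18 = tr ✓).

Step 4 — unit eigenvector for λ_1 = 8: v spans the null space of (Sigma - λ_1 I), whose rows are
  r_1 = (-1, 0, 0),  r_2 = (0, -4, 2),  r_3 = (0, 2, -1).
  v is orthogonal to every row, so take v ∝ r_1 × r_2 = ((0)·(2) - (0)·(-4), (0)·(0) - (-1)·(2), (-1)·(-4) - (0)·(0)) = (0, 2, 4).
  Rescale (divide by 2): u = (0, 1, 2).
  ||u|| = √((0)² + (1)² + (2)²) = √(5) ≈ 2.2361,  v_1 = u/||u|| ≈ (0, 0.4472, 0.8944) (||v_1|| = 1).

λ_1 = 8,  λ_2 = 7,  λ_3 = 3;  v_1 ≈ (0, 0.4472, 0.8944)


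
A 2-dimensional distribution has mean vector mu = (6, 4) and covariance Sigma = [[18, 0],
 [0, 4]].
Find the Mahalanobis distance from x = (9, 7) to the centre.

Step 1 — centre the observation: (x - mu) = (3, 3).

Step 2 — invert Sigma. det(Sigma) = 18·4 - (0)² = 72.
  Sigma^{-1} = (1/det) · [[d, -b], [-b, a]] = [[0.0556, 0],
 [0, 0.25]].

Step 3 — form the quadratic (x - mu)^T · Sigma^{-1} · (x - mu):
  Sigma^{-1} · (x - mu) = (0.1667, 0.75).
  (x - mu)^T · [Sigma^{-1} · (x - mu)] = (3)·(0.1667) + (3)·(0.75) = 2.75.

Step 4 — take square root: d = √(2.75) ≈ 1.6583.

d(x, mu) = √(2.75) ≈ 1.6583


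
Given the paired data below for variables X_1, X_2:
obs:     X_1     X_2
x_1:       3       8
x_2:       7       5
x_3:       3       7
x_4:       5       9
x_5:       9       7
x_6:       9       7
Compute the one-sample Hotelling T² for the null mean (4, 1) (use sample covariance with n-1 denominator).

Step 1 — sample mean vector:
  mean(X_1) = (3 + 7 + 3 + 5 + 9 + 9) / 6 = 36/6 = 6
  mean(X_2) = (8 + 5 + 7 + 9 + 7 + 7) / 6 = 43/6 = 7.1667
  x̄ = (6, 7.1667),  deviation x̄ - mu_0 = (6, 7.1667) - (4, 1) = (2, 6.1667).

Step 2 — sample covariance matrix, S[i,j] = (1/(n-1)) · Σ_k (x_{k,i} - mean_i) · (x_{k,j} - mean_j), divisor n-1 = 5:
  S[X_1,X_1] = ((-3)·(-3) + (1)·(1) + (-3)·(-3) + (-1)·(-1) + (3)·(3) + (3)·(3)) / 5 = 38/5 = 7.6
  S[X_1,X_2] = ((-3)·(0.8333) + (1)·(-2.1667) + (-3)·(-0.1667) + (-1)·(1.8333) + (3)·(-0.1667) + (3)·(-0.1667)) / 5 = -7/5 = -1.4
  S[X_2,X_2] = ((0.8333)·(0.8333) + (-2.1667)·(-2.1667) + (-0.1667)·(-0.1667) + (1.8333)·(1.8333) + (-0.1667)·(-0.1667) + (-0.1667)·(-0.1667)) / 5 = 8.8333/5 = 1.7667
  S = [[7.6, -1.4],
 [-1.4, 1.7667]].

Step 3 — invert S. det(S) = 7.6·1.7667 - (-1.4)² = 11.4667.
  S^{-1} = (1/det) · [[d, -b], [-b, a]] = [[0.1541, 0.1221],
 [0.1221, 0.6628]].

Step 4 — quadratic form (x̄ - mu_0)^T · S^{-1} · (x̄ - mu_0):
  S^{-1} · (x̄ - mu_0) = (1.061, 4.3314),
  (x̄ - mu_0)^T · [...] = (2)·(1.061) + (6.1667)·(4.3314) = 28.8324.

Step 5 — scale by n: T² = 6 · 28.8324 = 172.9942.

T² ≈ 172.9942


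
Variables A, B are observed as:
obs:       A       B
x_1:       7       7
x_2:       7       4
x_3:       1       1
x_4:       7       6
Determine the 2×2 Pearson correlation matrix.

Step 1 — column means:
  mean(A) = (7 + 7 + 1 + 7) / 4 = 22/4 = 5.5
  mean(B) = (7 + 4 + 1 + 6) / 4 = 18/4 = 4.5

Step 2 — sample variances and covariances s[i,j] = (1/(n-1)) · Σ_k (x_{k,i} - mean_i) · (x_{k,j} - mean_j), with n-1 = 3:
  s[A,A] = ((1.5)·(1.5) + (1.5)·(1.5) + (-4.5)·(-4.5) + (1.5)·(1.5)) / 3 = 27/3 = 9
  s[A,B] = ((1.5)·(2.5) + (1.5)·(-0.5) + (-4.5)·(-3.5) + (1.5)·(1.5)) / 3 = 21/3 = 7
  s[B,B] = ((2.5)·(2.5) + (-0.5)·(-0.5) + (-3.5)·(-3.5) + (1.5)·(1.5)) / 3 = 21/3 = 7
  Sample standard deviations s_i = √(s[i,i]):
  s(A) = √(9) = 3
  s(B) = √(7) = 2.6458

Step 3 — r_{ij} = s_{ij} / (s_i · s_j):
  r[A,A] = 1 (diagonal).
  r[A,B] = 7 / (3 · 2.6458) = 7 / 7.9373 = 0.8819
  r[B,B] = 1 (diagonal).

R is symmetric with unit diagonal. Assembling:

R = [[1, 0.8819],
 [0.8819, 1]]


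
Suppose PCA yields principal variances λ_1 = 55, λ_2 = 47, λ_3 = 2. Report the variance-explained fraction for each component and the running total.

Step 1 — total variance = trace(Sigma) = Σ λ_i = 55 + 47 + 2 = 104.

Step 2 — fraction explained by component i = λ_i / Σ λ:
  PC1: 55/104 = 0.5288
  PC2: 47/104 = 0.4519
  PC3: 2/104 = 0.0192

Step 3 — cumulative fraction after k components = (λ_1 + ... + λ_k) / Σ λ:
  k = 1: 55/104 = 0.5288
  k = 2: (55 + 47)/104 = 102/104 = 0.9808
  k = 3: (55 + 47 + 2)/104 = 104/104 = 1

Summary (fraction, with percent):

explained: PC1 0.5288 (52.88%), PC2 0.4519 (45.19%), PC3 0.0192 (1.92%);  cumulative: 0.5288, 0.9808, 1


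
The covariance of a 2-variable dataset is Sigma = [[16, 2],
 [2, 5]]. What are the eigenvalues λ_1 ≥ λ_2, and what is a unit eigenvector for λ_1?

Step 1 — characteristic polynomial of 2×2 Sigma:
  det(Sigma - λI) = λ² - trace · λ + det = 0.
  trace = 16 + 5 = 21, det = 16·5 - (2)² = 76.
Step 2 — discriminant:
  Δ = trace² - 4·det = 441 - 304 = 137.
Step 3 — eigenvalues:
  λ = (trace ± √Δ)/2 = (21 ± 11.7047)/2,
  λ_1 = 16.3523,  λ_2 = 4.6477.

Step 4 — unit eigenvector for λ_1: solve (Sigma - λ_1 I)v = 0. First row:
  (16 - 16.3523)·v_x + (2)·v_y = 0, i.e. (-0.3523)·v_x + (2)·v_y = 0,
  so v ∝ (b, λ_1 - a) = (2, 0.3523) = u.
  ||u|| = √((2)² + (0.3523)²) = √(4.1242) ≈ 2.0308,
  v_1 = u/||u|| ≈ (0.9848, 0.1735) (||v_1|| = 1).

λ_1 = 16.3523,  λ_2 = 4.6477;  v_1 ≈ (0.9848, 0.1735)


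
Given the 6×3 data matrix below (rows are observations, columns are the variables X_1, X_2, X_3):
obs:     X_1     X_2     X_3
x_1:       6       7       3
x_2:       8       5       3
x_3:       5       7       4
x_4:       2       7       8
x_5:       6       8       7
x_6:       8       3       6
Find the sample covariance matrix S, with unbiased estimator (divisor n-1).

Step 1 — column means:
  mean(X_1) = (6 + 8 + 5 + 2 + 6 + 8) / 6 = 35/6 = 5.8333
  mean(X_2) = (7 + 5 + 7 + 7 + 8 + 3) / 6 = 37/6 = 6.1667
  mean(X_3) = (3 + 3 + 4 + 8 + 7 + 6) / 6 = 31/6 = 5.1667

Step 2 — sample covariance S[i,j] = (1/(n-1)) · Σ_k (x_{k,i} - mean_i) · (x_{k,j} - mean_j), with n-1 = 5.
  S[X_1,X_1] = ((0.1667)·(0.1667) + (2.1667)·(2.1667) + (-0.8333)·(-0.8333) + (-3.8333)·(-3.8333) + (0.1667)·(0.1667) + (2.1667)·(2.1667)) / 5 = 24.8333/5 = 4.9667
  S[X_1,X_2] = ((0.1667)·(0.8333) + (2.1667)·(-1.1667) + (-0.8333)·(0.8333) + (-3.8333)·(0.8333) + (0.1667)·(1.8333) + (2.1667)·(-3.1667)) / 5 = -12.8333/5 = -2.5667
  S[X_1,X_3] = ((0.1667)·(-2.1667) + (2.1667)·(-2.1667) + (-0.8333)·(-1.1667) + (-3.8333)·(2.8333) + (0.1667)·(1.8333) + (2.1667)·(0.8333)) / 5 = -12.8333/5 = -2.5667
  S[X_2,X_2] = ((0.8333)·(0.8333) + (-1.1667)·(-1.1667) + (0.8333)·(0.8333) + (0.8333)·(0.8333) + (1.8333)·(1.8333) + (-3.1667)·(-3.1667)) / 5 = 16.8333/5 = 3.3667
  S[X_2,X_3] = ((0.8333)·(-2.1667) + (-1.1667)·(-2.1667) + (0.8333)·(-1.1667) + (0.8333)·(2.8333) + (1.8333)·(1.8333) + (-3.1667)·(0.8333)) / 5 = 2.8333/5 = 0.5667
  S[X_3,X_3] = ((-2.1667)·(-2.1667) + (-2.1667)·(-2.1667) + (-1.1667)·(-1.1667) + (2.8333)·(2.8333) + (1.8333)·(1.8333) + (0.8333)·(0.8333)) / 5 = 22.8333/5 = 4.5667

S is symmetric (S[j,i] = S[i,j]). Assembling:

S = [[4.9667, -2.5667, -2.5667],
 [-2.5667, 3.3667, 0.5667],
 [-2.5667, 0.5667, 4.5667]]


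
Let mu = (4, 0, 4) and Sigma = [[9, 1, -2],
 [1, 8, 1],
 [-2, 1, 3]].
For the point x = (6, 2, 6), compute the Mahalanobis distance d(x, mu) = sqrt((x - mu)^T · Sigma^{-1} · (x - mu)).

Step 1 — centre the observation: (x - mu) = (2, 2, 2).

Step 2 — invert Sigma (cofactor / det for 3×3, or solve directly):
  Sigma^{-1} = [[0.1369, -0.0298, 0.1012],
 [-0.0298, 0.1369, -0.0655],
 [0.1012, -0.0655, 0.4226]].

Step 3 — form the quadratic (x - mu)^T · Sigma^{-1} · (x - mu):
  Sigma^{-1} · (x - mu) = (0.4167, 0.0833, 0.9167).
  (x - mu)^T · [Sigma^{-1} · (x - mu)] = (2)·(0.4167) + (2)·(0.0833) + (2)·(0.9167) = 2.8333.

Step 4 — take square root: d = √(2.8333) ≈ 1.6833.

d(x, mu) = √(2.8333) ≈ 1.6833


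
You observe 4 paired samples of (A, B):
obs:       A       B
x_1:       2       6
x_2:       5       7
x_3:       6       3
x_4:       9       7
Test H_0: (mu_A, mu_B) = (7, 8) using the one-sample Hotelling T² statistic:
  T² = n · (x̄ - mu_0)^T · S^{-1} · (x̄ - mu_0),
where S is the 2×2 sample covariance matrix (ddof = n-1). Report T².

Step 1 — sample mean vector:
  mean(A) = (2 + 5 + 6 + 9) / 4 = 22/4 = 5.5
  mean(B) = (6 + 7 + 3 + 7) / 4 = 23/4 = 5.75
  x̄ = (5.5, 5.75),  deviation x̄ - mu_0 = (5.5, 5.75) - (7, 8) = (-1.5, -2.25).

Step 2 — sample covariance matrix, S[i,j] = (1/(n-1)) · Σ_k (x_{k,i} - mean_i) · (x_{k,j} - mean_j), divisor n-1 = 3:
  S[A,A] = ((-3.5)·(-3.5) + (-0.5)·(-0.5) + (0.5)·(0.5) + (3.5)·(3.5)) / 3 = 25/3 = 8.3333
  S[A,B] = ((-3.5)·(0.25) + (-0.5)·(1.25) + (0.5)·(-2.75) + (3.5)·(1.25)) / 3 = 1.5/3 = 0.5
  S[B,B] = ((0.25)·(0.25) + (1.25)·(1.25) + (-2.75)·(-2.75) + (1.25)·(1.25)) / 3 = 10.75/3 = 3.5833
  S = [[8.3333, 0.5],
 [0.5, 3.5833]].

Step 3 — invert S. det(S) = 8.3333·3.5833 - (0.5)² = 29.6111.
  S^{-1} = (1/det) · [[d, -b], [-b, a]] = [[0.121, -0.0169],
 [-0.0169, 0.2814]].

Step 4 — quadratic form (x̄ - mu_0)^T · S^{-1} · (x̄ - mu_0):
  S^{-1} · (x̄ - mu_0) = (-0.1435, -0.6079),
  (x̄ - mu_0)^T · [...] = (-1.5)·(-0.1435) + (-2.25)·(-0.6079) = 1.583.

Step 5 — scale by n: T² = 4 · 1.583 = 6.3321.

T² ≈ 6.3321


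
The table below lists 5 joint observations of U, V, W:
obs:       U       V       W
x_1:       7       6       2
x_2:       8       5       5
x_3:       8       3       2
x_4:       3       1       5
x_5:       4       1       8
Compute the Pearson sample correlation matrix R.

Step 1 — column means:
  mean(U) = (7 + 8 + 8 + 3 + 4) / 5 = 30/5 = 6
  mean(V) = (6 + 5 + 3 + 1 + 1) / 5 = 16/5 = 3.2
  mean(W) = (2 + 5 + 2 + 5 + 8) / 5 = 22/5 = 4.4

Step 2 — sample variances and covariances s[i,j] = (1/(n-1)) · Σ_k (x_{k,i} - mean_i) · (x_{k,j} - mean_j), with n-1 = 4:
  s[U,U] = ((1)·(1) + (2)·(2) + (2)·(2) + (-3)·(-3) + (-2)·(-2)) / 4 = 22/4 = 5.5
  s[U,V] = ((1)·(2.8) + (2)·(1.8) + (2)·(-0.2) + (-3)·(-2.2) + (-2)·(-2.2)) / 4 = 17/4 = 4.25
  s[U,W] = ((1)·(-2.4) + (2)·(0.6) + (2)·(-2.4) + (-3)·(0.6) + (-2)·(3.6)) / 4 = -15/4 = -3.75
  s[V,V] = ((2.8)·(2.8) + (1.8)·(1.8) + (-0.2)·(-0.2) + (-2.2)·(-2.2) + (-2.2)·(-2.2)) / 4 = 20.8/4 = 5.2
  s[V,W] = ((2.8)·(-2.4) + (1.8)·(0.6) + (-0.2)·(-2.4) + (-2.2)·(0.6) + (-2.2)·(3.6)) / 4 = -14.4/4 = -3.6
  s[W,W] = ((-2.4)·(-2.4) + (0.6)·(0.6) + (-2.4)·(-2.4) + (0.6)·(0.6) + (3.6)·(3.6)) / 4 = 25.2/4 = 6.3
  Sample standard deviations s_i = √(s[i,i]):
  s(U) = √(5.5) = 2.3452
  s(V) = √(5.2) = 2.2804
  s(W) = √(6.3) = 2.51

Step 3 — r_{ij} = s_{ij} / (s_i · s_j):
  r[U,U] = 1 (diagonal).
  r[U,V] = 4.25 / (2.3452 · 2.2804) = 4.25 / 5.3479 = 0.7947
  r[U,W] = -3.75 / (2.3452 · 2.51) = -3.75 / 5.8864 = -0.6371
  r[V,V] = 1 (diagonal).
  r[V,W] = -3.6 / (2.2804 · 2.51) = -3.6 / 5.7236 = -0.629
  r[W,W] = 1 (diagonal).

R is symmetric with unit diagonal. Assembling:

R = [[1, 0.7947, -0.6371],
 [0.7947, 1, -0.629],
 [-0.6371, -0.629, 1]]


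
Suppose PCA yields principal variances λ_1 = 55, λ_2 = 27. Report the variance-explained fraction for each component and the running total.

Step 1 — total variance = trace(Sigma) = Σ λ_i = 55 + 27 = 82.

Step 2 — fraction explained by component i = λ_i / Σ λ:
  PC1: 55/82 = 0.6707
  PC2: 27/82 = 0.3293

Step 3 — cumulative fraction after k components = (λ_1 + ... + λ_k) / Σ λ:
  k = 1: 55/82 = 0.6707
  k = 2: (55 + 27)/82 = 82/82 = 1

Summary (fraction, with percent):

explained: PC1 0.6707 (67.07%), PC2 0.3293 (32.93%);  cumulative: 0.6707, 1


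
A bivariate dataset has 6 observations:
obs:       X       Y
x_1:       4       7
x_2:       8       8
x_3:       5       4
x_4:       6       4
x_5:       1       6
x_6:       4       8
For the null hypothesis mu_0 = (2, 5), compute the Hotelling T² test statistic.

Step 1 — sample mean vector:
  mean(X) = (4 + 8 + 5 + 6 + 1 + 4) / 6 = 28/6 = 4.6667
  mean(Y) = (7 + 8 + 4 + 4 + 6 + 8) / 6 = 37/6 = 6.1667
  x̄ = (4.6667, 6.1667),  deviation x̄ - mu_0 = (4.6667, 6.1667) - (2, 5) = (2.6667, 1.1667).

Step 2 — sample covariance matrix, S[i,j] = (1/(n-1)) · Σ_k (x_{k,i} - mean_i) · (x_{k,j} - mean_j), divisor n-1 = 5:
  S[X,X] = ((-0.6667)·(-0.6667) + (3.3333)·(3.3333) + (0.3333)·(0.3333) + (1.3333)·(1.3333) + (-3.6667)·(-3.6667) + (-0.6667)·(-0.6667)) / 5 = 27.3333/5 = 5.4667
  S[X,Y] = ((-0.6667)·(0.8333) + (3.3333)·(1.8333) + (0.3333)·(-2.1667) + (1.3333)·(-2.1667) + (-3.6667)·(-0.1667) + (-0.6667)·(1.8333)) / 5 = 1.3333/5 = 0.2667
  S[Y,Y] = ((0.8333)·(0.8333) + (1.8333)·(1.8333) + (-2.1667)·(-2.1667) + (-2.1667)·(-2.1667) + (-0.1667)·(-0.1667) + (1.8333)·(1.8333)) / 5 = 16.8333/5 = 3.3667
  S = [[5.4667, 0.2667],
 [0.2667, 3.3667]].

Step 3 — invert S. det(S) = 5.4667·3.3667 - (0.2667)² = 18.3333.
  S^{-1} = (1/det) · [[d, -b], [-b, a]] = [[0.1836, -0.0145],
 [-0.0145, 0.2982]].

Step 4 — quadratic form (x̄ - mu_0)^T · S^{-1} · (x̄ - mu_0):
  S^{-1} · (x̄ - mu_0) = (0.4727, 0.3091),
  (x̄ - mu_0)^T · [...] = (2.6667)·(0.4727) + (1.1667)·(0.3091) = 1.6212.

Step 5 — scale by n: T² = 6 · 1.6212 = 9.7273.

T² ≈ 9.7273


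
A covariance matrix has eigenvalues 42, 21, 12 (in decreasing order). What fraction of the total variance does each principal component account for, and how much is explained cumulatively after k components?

Step 1 — total variance = trace(Sigma) = Σ λ_i = 42 + 21 + 12 = 75.

Step 2 — fraction explained by component i = λ_i / Σ λ:
  PC1: 42/75 = 0.56
  PC2: 21/75 = 0.28
  PC3: 12/75 = 0.16

Step 3 — cumulative fraction after k components = (λ_1 + ... + λ_k) / Σ λ:
  k = 1: 42/75 = 0.56
  k = 2: (42 + 21)/75 = 63/75 = 0.84
  k = 3: (42 + 21 + 12)/75 = 75/75 = 1

Summary (fraction, with percent):

explained: PC1 0.56 (56%), PC2 0.28 (28%), PC3 0.16 (16%);  cumulative: 0.56, 0.84, 1


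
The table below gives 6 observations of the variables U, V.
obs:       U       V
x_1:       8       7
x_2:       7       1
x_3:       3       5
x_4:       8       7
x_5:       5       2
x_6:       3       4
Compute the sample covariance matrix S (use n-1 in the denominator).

Step 1 — column means:
  mean(U) = (8 + 7 + 3 + 8 + 5 + 3) / 6 = 34/6 = 5.6667
  mean(V) = (7 + 1 + 5 + 7 + 2 + 4) / 6 = 26/6 = 4.3333

Step 2 — sample covariance S[i,j] = (1/(n-1)) · Σ_k (x_{k,i} - mean_i) · (x_{k,j} - mean_j), with n-1 = 5.
  S[U,U] = ((2.3333)·(2.3333) + (1.3333)·(1.3333) + (-2.6667)·(-2.6667) + (2.3333)·(2.3333) + (-0.6667)·(-0.6667) + (-2.6667)·(-2.6667)) / 5 = 27.3333/5 = 5.4667
  S[U,V] = ((2.3333)·(2.6667) + (1.3333)·(-3.3333) + (-2.6667)·(0.6667) + (2.3333)·(2.6667) + (-0.6667)·(-2.3333) + (-2.6667)·(-0.3333)) / 5 = 8.6667/5 = 1.7333
  S[V,V] = ((2.6667)·(2.6667) + (-3.3333)·(-3.3333) + (0.6667)·(0.6667) + (2.6667)·(2.6667) + (-2.3333)·(-2.3333) + (-0.3333)·(-0.3333)) / 5 = 31.3333/5 = 6.2667

S is symmetric (S[j,i] = S[i,j]). Assembling:

S = [[5.4667, 1.7333],
 [1.7333, 6.2667]]


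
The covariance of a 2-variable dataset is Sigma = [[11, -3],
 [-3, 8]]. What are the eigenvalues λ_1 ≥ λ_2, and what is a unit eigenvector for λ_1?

Step 1 — characteristic polynomial of 2×2 Sigma:
  det(Sigma - λI) = λ² - trace · λ + det = 0.
  trace = 11 + 8 = 19, det = 11·8 - (-3)² = 79.
Step 2 — discriminant:
  Δ = trace² - 4·det = 361 - 316 = 45.
Step 3 — eigenvalues:
  λ = (trace ± √Δ)/2 = (19 ± 6.7082)/2,
  λ_1 = 12.8541,  λ_2 = 6.1459.

Step 4 — unit eigenvector for λ_1: solve (Sigma - λ_1 I)v = 0. First row:
  (11 - 12.8541)·v_x + (-3)·v_y = 0, i.e. (-1.8541)·v_x + (-3)·v_y = 0,
  so v ∝ (b, λ_1 - a) = (-3, 1.8541); multiply by -1 so the first entry is positive: u = (3, -1.8541).
  ||u|| = √((3)² + (-1.8541)²) = √(12.4377) ≈ 3.5267,
  v_1 = u/||u|| ≈ (0.8507, -0.5257) (||v_1|| = 1).

λ_1 = 12.8541,  λ_2 = 6.1459;  v_1 ≈ (0.8507, -0.5257)


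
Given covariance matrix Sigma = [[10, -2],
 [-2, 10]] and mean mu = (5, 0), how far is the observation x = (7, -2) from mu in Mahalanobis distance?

Step 1 — centre the observation: (x - mu) = (2, -2).

Step 2 — invert Sigma. det(Sigma) = 10·10 - (-2)² = 96.
  Sigma^{-1} = (1/det) · [[d, -b], [-b, a]] = [[0.1042, 0.0208],
 [0.0208, 0.1042]].

Step 3 — form the quadratic (x - mu)^T · Sigma^{-1} · (x - mu):
  Sigma^{-1} · (x - mu) = (0.1667, -0.1667).
  (x - mu)^T · [Sigma^{-1} · (x - mu)] = (2)·(0.1667) + (-2)·(-0.1667) = 0.6667.

Step 4 — take square root: d = √(0.6667) ≈ 0.8165.

d(x, mu) = √(0.6667) ≈ 0.8165


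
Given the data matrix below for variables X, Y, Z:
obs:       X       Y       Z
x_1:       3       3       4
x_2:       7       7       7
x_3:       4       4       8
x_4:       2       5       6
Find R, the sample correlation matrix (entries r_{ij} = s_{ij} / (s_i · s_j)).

Step 1 — column means:
  mean(X) = (3 + 7 + 4 + 2) / 4 = 16/4 = 4
  mean(Y) = (3 + 7 + 4 + 5) / 4 = 19/4 = 4.75
  mean(Z) = (4 + 7 + 8 + 6) / 4 = 25/4 = 6.25

Step 2 — sample variances and covariances s[i,j] = (1/(n-1)) · Σ_k (x_{k,i} - mean_i) · (x_{k,j} - mean_j), with n-1 = 3:
  s[X,X] = ((-1)·(-1) + (3)·(3) + (0)·(0) + (-2)·(-2)) / 3 = 14/3 = 4.6667
  s[X,Y] = ((-1)·(-1.75) + (3)·(2.25) + (0)·(-0.75) + (-2)·(0.25)) / 3 = 8/3 = 2.6667
  s[X,Z] = ((-1)·(-2.25) + (3)·(0.75) + (0)·(1.75) + (-2)·(-0.25)) / 3 = 5/3 = 1.6667
  s[Y,Y] = ((-1.75)·(-1.75) + (2.25)·(2.25) + (-0.75)·(-0.75) + (0.25)·(0.25)) / 3 = 8.75/3 = 2.9167
  s[Y,Z] = ((-1.75)·(-2.25) + (2.25)·(0.75) + (-0.75)·(1.75) + (0.25)·(-0.25)) / 3 = 4.25/3 = 1.4167
  s[Z,Z] = ((-2.25)·(-2.25) + (0.75)·(0.75) + (1.75)·(1.75) + (-0.25)·(-0.25)) / 3 = 8.75/3 = 2.9167
  Sample standard deviations s_i = √(s[i,i]):
  s(X) = √(4.6667) = 2.1602
  s(Y) = √(2.9167) = 1.7078
  s(Z) = √(2.9167) = 1.7078

Step 3 — r_{ij} = s_{ij} / (s_i · s_j):
  r[X,X] = 1 (diagonal).
  r[X,Y] = 2.6667 / (2.1602 · 1.7078) = 2.6667 / 3.6893 = 0.7228
  r[X,Z] = 1.6667 / (2.1602 · 1.7078) = 1.6667 / 3.6893 = 0.4518
  r[Y,Y] = 1 (diagonal).
  r[Y,Z] = 1.4167 / (1.7078 · 1.7078) = 1.4167 / 2.9167 = 0.4857
  r[Z,Z] = 1 (diagonal).

R is symmetric with unit diagonal. Assembling:

R = [[1, 0.7228, 0.4518],
 [0.7228, 1, 0.4857],
 [0.4518, 0.4857, 1]]


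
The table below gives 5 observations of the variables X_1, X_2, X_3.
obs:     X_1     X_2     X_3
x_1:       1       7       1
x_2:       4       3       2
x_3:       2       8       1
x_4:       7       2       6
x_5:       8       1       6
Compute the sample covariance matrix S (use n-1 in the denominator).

Step 1 — column means:
  mean(X_1) = (1 + 4 + 2 + 7 + 8) / 5 = 22/5 = 4.4
  mean(X_2) = (7 + 3 + 8 + 2 + 1) / 5 = 21/5 = 4.2
  mean(X_3) = (1 + 2 + 1 + 6 + 6) / 5 = 16/5 = 3.2

Step 2 — sample covariance S[i,j] = (1/(n-1)) · Σ_k (x_{k,i} - mean_i) · (x_{k,j} - mean_j), with n-1 = 4.
  S[X_1,X_1] = ((-3.4)·(-3.4) + (-0.4)·(-0.4) + (-2.4)·(-2.4) + (2.6)·(2.6) + (3.6)·(3.6)) / 4 = 37.2/4 = 9.3
  S[X_1,X_2] = ((-3.4)·(2.8) + (-0.4)·(-1.2) + (-2.4)·(3.8) + (2.6)·(-2.2) + (3.6)·(-3.2)) / 4 = -35.4/4 = -8.85
  S[X_1,X_3] = ((-3.4)·(-2.2) + (-0.4)·(-1.2) + (-2.4)·(-2.2) + (2.6)·(2.8) + (3.6)·(2.8)) / 4 = 30.6/4 = 7.65
  S[X_2,X_2] = ((2.8)·(2.8) + (-1.2)·(-1.2) + (3.8)·(3.8) + (-2.2)·(-2.2) + (-3.2)·(-3.2)) / 4 = 38.8/4 = 9.7
  S[X_2,X_3] = ((2.8)·(-2.2) + (-1.2)·(-1.2) + (3.8)·(-2.2) + (-2.2)·(2.8) + (-3.2)·(2.8)) / 4 = -28.2/4 = -7.05
  S[X_3,X_3] = ((-2.2)·(-2.2) + (-1.2)·(-1.2) + (-2.2)·(-2.2) + (2.8)·(2.8) + (2.8)·(2.8)) / 4 = 26.8/4 = 6.7

S is symmetric (S[j,i] = S[i,j]). Assembling:

S = [[9.3, -8.85, 7.65],
 [-8.85, 9.7, -7.05],
 [7.65, -7.05, 6.7]]
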